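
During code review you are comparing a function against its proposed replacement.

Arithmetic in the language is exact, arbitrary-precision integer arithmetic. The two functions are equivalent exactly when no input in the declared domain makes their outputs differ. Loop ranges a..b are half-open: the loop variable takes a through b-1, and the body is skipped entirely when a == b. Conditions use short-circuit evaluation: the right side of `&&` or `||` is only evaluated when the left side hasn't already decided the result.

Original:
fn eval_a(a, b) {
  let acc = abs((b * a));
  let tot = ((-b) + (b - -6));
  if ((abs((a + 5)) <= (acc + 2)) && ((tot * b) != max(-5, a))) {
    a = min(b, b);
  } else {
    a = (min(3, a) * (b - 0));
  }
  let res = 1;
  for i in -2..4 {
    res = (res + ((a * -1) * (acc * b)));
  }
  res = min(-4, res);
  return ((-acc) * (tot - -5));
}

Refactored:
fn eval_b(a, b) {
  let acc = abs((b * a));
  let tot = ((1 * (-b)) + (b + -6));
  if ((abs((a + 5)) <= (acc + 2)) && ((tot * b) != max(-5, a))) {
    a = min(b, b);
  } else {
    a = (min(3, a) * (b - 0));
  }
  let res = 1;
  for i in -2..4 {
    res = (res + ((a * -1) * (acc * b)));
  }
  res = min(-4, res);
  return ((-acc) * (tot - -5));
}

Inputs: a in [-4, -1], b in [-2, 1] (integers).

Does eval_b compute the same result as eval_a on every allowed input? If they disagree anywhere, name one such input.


These are not equivalent — on a=-4, b=-2 the outputs split (-88 vs 8).
eval_a: acc = 8; tot = 6; ((abs((a + 5)) <= (acc + 2)) && ((tot * b) != max(-5, a))) -> true; a = -2; res = 1; [i=-2]; res = -31; [i=-1]; res = -63; [i=0]; res = -95; [i=1]; res = -127; [i=2]; res = -159; [i=3]; res = -191; res = -191; return -88
eval_b: acc = 8; tot = -6; ((abs((a + 5)) <= (acc + 2)) && ((tot * b) != max(-5, a))) -> true; a = -2; res = 1; [i=-2]; res = -31; [i=-1]; res = -63; [i=0]; res = -95; [i=1]; res = -127; [i=2]; res = -159; [i=3]; res = -191; res = -191; return 8
verdict: not equivalent; witness: a=-4, b=-2


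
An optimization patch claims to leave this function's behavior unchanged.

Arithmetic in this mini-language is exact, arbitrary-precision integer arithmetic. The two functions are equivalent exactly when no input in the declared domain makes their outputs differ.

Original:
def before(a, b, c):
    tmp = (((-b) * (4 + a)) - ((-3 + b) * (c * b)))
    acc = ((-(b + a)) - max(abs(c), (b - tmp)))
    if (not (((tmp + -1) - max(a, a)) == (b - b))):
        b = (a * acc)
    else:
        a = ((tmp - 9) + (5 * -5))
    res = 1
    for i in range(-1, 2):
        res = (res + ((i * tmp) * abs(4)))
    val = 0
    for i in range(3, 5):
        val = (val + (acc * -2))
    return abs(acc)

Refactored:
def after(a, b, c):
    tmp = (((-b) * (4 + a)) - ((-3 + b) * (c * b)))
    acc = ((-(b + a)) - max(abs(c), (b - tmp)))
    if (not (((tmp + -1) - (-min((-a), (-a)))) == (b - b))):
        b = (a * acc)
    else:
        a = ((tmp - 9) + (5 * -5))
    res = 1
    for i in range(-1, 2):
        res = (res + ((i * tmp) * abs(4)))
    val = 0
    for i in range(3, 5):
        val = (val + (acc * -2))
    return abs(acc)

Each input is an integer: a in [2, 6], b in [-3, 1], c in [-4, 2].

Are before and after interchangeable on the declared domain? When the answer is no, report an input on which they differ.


Reading the diff, among the changes: min/max/abs usage differs.
One worked example (a=4, b=1, c=-1) — before: tmp = -10; acc = -16; (not (((tmp + -1) - max(a, a)) == (b - b))) -> true; b = -64; res = 1; [i=-1]; res = 41; [i=0]; res = 41; [i=1]; res = 1; val = 0; [i=3]; val = 32; [i=4]; val = 64; return 16; after: tmp = -10; acc = -16; (not (((tmp + -1) - (-min((-a), (-a)))) == (b - b))) -> true; b = -64; res = 1; [i=-1]; res = 41; [i=0]; res = 41; [i=1]; res = 1; val = 0; [i=3]; val = 32; [i=4]; val = 64; return 16; agreement on 16.
An exhaustive pass over the 175 declared inputs shows identical outputs.
verdict: equivalent


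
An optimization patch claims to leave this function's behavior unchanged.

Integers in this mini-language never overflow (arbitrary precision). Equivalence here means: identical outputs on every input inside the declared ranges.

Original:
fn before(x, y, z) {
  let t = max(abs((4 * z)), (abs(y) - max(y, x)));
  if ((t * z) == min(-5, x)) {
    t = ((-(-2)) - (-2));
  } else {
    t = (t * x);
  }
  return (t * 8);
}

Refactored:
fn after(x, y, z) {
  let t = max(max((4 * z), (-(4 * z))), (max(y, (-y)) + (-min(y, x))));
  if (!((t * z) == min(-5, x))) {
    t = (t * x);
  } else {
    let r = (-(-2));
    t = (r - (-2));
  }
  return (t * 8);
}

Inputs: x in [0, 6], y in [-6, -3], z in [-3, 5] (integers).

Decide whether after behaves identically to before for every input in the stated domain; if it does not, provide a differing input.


These are not equivalent — on x=0, y=-5, z=-1 the outputs split (32 vs 0).
before: t := 5 | ((t * z) == min(-5, x)): true | t := 4 | result 32
after: t := 10 | (!((t * z) == min(-5, x))): true | t := 0 | result 0
verdict: not equivalent; witness: x=0, y=-5, z=-1


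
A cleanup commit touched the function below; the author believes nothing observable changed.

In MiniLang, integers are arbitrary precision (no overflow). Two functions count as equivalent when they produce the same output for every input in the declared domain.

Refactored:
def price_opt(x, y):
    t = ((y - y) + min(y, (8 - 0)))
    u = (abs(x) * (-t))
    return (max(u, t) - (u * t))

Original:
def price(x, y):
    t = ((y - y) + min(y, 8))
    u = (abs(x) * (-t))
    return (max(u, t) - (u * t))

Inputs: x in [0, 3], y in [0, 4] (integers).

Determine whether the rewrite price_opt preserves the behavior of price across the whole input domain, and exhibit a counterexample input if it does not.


Differences: arithmetic usage differs; and constant usage differs — yet all 20 inputs agree.
verdict: equivalent


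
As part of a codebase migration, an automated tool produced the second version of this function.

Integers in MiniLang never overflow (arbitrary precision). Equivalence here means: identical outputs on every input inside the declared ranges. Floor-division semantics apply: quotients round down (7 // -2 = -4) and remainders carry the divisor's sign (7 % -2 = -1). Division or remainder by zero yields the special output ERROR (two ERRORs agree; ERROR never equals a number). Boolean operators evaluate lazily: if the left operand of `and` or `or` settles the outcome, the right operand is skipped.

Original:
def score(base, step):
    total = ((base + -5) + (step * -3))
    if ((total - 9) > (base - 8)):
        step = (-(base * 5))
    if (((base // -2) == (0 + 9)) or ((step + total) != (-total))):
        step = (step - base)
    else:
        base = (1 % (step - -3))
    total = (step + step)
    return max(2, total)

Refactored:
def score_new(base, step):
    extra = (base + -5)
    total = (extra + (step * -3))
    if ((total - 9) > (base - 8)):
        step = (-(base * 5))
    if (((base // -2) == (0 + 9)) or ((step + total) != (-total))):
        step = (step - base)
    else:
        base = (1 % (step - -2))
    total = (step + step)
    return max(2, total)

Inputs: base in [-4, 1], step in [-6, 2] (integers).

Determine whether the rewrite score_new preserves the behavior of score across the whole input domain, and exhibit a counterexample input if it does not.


Consider the input base=0, step=-2.
score: total becomes 1; next ((total - 9) > (base - 8)) evaluates to false; next (((base // -2) == (0 + 9)) or ((step + total) != (-total))) evaluates to false; next base becomes 0; next total becomes -4; next final value 2
score_new: extra becomes -5; next total becomes 1; next ((total - 9) > (base - 8)) evaluates to false; next (((base // -2) == (0 + 9)) or ((step + total) != (-total))) evaluates to false; next hits division by zero so the output is ERROR
2 against ERROR: the behavior changed.
verdict: not equivalent; witness: base=0, step=-2


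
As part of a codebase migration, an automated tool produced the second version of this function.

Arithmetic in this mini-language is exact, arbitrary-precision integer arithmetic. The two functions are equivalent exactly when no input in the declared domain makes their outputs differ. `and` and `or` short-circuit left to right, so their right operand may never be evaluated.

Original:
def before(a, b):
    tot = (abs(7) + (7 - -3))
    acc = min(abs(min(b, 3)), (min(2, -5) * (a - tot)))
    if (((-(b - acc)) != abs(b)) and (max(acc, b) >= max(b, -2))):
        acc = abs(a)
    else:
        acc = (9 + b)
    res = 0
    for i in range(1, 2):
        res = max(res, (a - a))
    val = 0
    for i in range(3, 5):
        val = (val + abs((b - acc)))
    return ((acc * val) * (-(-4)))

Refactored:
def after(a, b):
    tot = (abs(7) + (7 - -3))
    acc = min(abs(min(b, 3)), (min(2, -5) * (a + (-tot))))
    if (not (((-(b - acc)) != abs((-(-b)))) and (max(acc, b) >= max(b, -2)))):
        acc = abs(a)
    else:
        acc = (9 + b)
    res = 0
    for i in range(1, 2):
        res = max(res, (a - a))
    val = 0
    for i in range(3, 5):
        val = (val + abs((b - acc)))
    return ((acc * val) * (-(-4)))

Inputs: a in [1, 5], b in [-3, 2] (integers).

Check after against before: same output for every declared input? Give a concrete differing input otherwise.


Try a=1, b=-3.
before: tot becomes 17; next acc becomes 3; next (((-(b - acc)) != abs(b)) and (max(acc, b) >= max(b, -2))) evaluates to true; next acc becomes 1; next res becomes 0; next at i=1:; next res becomes 0; next val becomes 0; next at i=3:; next val becomes 4; next at i=4:; next val becomes 8; next final value 32
after: tot becomes 17; next acc becomes 3; next (not (((-(b - acc)) != abs((-(-b)))) and (max(acc, b) >= max(b, -2)))) evaluates to false; next acc becomes 6; next res becomes 0; next at i=1:; next res becomes 0; next val becomes 0; next at i=3:; next val becomes 9; next at i=4:; next val becomes 18; next final value 432
32 != 432, so the rewrite changes behavior.
verdict: not equivalent; witness: a=1, b=-3


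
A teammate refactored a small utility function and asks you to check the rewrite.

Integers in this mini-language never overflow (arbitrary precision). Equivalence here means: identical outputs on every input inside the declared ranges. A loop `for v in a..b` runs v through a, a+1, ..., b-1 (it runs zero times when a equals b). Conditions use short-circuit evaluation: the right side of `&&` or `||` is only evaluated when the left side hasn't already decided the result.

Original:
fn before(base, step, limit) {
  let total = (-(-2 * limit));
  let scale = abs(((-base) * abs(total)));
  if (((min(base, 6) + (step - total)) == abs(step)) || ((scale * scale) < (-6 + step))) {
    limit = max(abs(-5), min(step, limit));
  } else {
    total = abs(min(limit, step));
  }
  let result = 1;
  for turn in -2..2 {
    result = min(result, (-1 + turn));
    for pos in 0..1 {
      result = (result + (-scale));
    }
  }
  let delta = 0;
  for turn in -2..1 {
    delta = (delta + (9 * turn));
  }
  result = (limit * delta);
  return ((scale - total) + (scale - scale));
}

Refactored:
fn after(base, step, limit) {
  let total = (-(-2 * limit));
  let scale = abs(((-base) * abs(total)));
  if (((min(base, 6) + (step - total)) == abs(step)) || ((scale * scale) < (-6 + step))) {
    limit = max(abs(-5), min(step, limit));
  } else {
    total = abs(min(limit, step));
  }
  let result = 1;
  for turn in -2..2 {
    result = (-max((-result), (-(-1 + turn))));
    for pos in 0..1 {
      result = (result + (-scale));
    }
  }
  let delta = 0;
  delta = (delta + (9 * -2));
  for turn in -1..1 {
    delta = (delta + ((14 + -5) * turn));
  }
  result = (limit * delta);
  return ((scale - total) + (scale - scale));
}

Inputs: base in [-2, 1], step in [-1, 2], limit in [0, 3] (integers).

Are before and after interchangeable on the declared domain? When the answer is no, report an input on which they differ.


This is a faithful refactor — constant usage differs, plus min/max/abs usage differs, plus loop structure differs, plus statement counts differ, plus arithmetic usage differs, but the computed results match everywhere.
Tracing base=1, step=2, limit=1: before: total=2, then scale=2, then (((min(base, 6) + (step - total)) == abs(step)) || ((scale * scale) < (-6 + step))) is false, then total=1, then result=1, then (turn=-2), then result=-3, then (pos=0), then result=-5, then (turn=-1), then result=-5, then (pos=0), then result=-7, then (turn=0), then result=-7, then (pos=0), then result=-9, then (turn=1), then result=-9, then (pos=0), then result=-11, then delta=0, then (turn=-2), then delta=-18, then (turn=-1), then delta=-27, then (turn=0), then delta=-27, then result=-27, then returns 1 | after: total=2, then scale=2, then (((min(base, 6) + (step - total)) == abs(step)) || ((scale * scale) < (-6 + step))) is false, then total=1, then result=1, then (turn=-2), then result=-3, then (pos=0), then result=-5, then (turn=-1), then result=-5, then (pos=0), then result=-7, then (turn=0), then result=-7, then (pos=0), then result=-9, then (turn=1), then result=-9, then (pos=0), then result=-11, then delta=0, then delta=-18, then (turn=-1), then delta=-27, then (turn=0), then delta=-27, then result=-27, then returns 1 — matching result 1.
Checked all 64 inputs in the declared domain: the outputs agree on every one.
verdict: equivalent


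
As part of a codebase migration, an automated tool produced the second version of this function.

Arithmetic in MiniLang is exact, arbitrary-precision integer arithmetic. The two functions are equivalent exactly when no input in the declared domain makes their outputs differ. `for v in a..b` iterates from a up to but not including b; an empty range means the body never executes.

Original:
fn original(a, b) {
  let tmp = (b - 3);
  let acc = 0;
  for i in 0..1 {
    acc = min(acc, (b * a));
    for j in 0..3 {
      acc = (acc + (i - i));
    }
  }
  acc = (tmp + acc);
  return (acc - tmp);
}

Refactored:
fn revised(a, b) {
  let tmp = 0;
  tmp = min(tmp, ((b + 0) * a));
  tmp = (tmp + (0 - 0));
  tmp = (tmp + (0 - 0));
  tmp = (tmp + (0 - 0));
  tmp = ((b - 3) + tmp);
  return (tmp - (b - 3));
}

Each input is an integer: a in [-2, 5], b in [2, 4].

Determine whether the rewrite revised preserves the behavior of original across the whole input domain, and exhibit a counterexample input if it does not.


Behavior is preserved: although constant usage differs; loop structure differs; statement counts differ; local variable names differ; arithmetic usage differs, the outputs never diverge.
Spot check at a=5, b=4 — original: tmp becomes 1; next acc becomes 0; next at i=0:; next acc becomes 0; next at j=0:; next acc becomes 0; next at j=1:; next acc becomes 0; next at j=2:; next acc becomes 0; next acc becomes 1; next final value 0. revised: tmp becomes 0; next tmp becomes 0; next tmp becomes 0; next tmp becomes 0; next tmp becomes 0; next tmp becomes 1; next final value 0. Both give 0.
An exhaustive pass over the 24 declared inputs shows identical outputs.
verdict: equivalent


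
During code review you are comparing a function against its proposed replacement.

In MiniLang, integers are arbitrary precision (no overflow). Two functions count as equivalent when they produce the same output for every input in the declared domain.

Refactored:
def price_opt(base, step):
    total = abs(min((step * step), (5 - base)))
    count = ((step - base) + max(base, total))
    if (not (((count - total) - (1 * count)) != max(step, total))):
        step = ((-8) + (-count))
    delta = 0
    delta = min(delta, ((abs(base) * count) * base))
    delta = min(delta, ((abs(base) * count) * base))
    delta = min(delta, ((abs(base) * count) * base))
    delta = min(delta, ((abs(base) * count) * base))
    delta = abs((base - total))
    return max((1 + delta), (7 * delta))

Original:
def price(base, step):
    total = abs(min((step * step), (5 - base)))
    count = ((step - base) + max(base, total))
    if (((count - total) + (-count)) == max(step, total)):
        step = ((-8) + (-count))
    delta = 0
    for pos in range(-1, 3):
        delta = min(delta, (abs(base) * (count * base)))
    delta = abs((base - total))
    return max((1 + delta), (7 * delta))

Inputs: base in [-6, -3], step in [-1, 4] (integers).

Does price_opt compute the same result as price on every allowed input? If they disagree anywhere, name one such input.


Differences: statement counts differ, and comparison usage differs, and constant usage differs, and arithmetic usage differs, and local variable names differ, and min/max/abs usage differs, and loop structure differs, and boolean connective usage differs — yet all 24 inputs agree.
verdict: equivalent


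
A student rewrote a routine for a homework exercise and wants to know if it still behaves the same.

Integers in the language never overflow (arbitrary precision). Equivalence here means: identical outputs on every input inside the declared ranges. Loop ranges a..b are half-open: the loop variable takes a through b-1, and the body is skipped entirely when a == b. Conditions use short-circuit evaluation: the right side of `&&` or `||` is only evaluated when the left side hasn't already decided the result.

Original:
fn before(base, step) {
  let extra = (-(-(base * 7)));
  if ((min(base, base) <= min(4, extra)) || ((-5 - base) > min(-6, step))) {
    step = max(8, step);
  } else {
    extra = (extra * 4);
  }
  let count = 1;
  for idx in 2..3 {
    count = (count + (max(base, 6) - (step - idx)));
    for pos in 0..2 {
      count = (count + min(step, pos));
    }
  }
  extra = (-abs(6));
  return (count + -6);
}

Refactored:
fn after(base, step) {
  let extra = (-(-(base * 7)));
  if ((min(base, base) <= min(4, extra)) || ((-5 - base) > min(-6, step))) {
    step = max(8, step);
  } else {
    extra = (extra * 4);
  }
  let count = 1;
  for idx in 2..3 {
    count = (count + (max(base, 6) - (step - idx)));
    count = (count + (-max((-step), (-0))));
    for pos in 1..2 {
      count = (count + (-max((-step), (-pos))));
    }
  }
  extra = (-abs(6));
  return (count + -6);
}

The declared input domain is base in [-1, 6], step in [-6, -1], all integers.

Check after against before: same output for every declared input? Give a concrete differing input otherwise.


This is a faithful refactor — loop structure differs, min/max/abs usage differs, constant usage differs, arithmetic usage differs, statement counts differ, but the computed results match everywhere.
One worked example (base=1, step=-3) — before: extra := 7 | ((min(base, base) <= min(4, extra)) || ((-5 - base) > min(-6, step))): true | step := 8 | count := 1 | iter idx=2: | count := 1 | iter pos=0: | count := 1 | iter pos=1: | count := 2 | extra := -6 | result -4; after: extra := 7 | ((min(base, base) <= min(4, extra)) || ((-5 - base) > min(-6, step))): true | step := 8 | count := 1 | iter idx=2: | count := 1 | count := 1 | iter pos=1: | count := 2 | extra := -6 | result -4; agreement on -4.
Sweeping the whole domain (48 inputs) finds no disagreement.
verdict: equivalent


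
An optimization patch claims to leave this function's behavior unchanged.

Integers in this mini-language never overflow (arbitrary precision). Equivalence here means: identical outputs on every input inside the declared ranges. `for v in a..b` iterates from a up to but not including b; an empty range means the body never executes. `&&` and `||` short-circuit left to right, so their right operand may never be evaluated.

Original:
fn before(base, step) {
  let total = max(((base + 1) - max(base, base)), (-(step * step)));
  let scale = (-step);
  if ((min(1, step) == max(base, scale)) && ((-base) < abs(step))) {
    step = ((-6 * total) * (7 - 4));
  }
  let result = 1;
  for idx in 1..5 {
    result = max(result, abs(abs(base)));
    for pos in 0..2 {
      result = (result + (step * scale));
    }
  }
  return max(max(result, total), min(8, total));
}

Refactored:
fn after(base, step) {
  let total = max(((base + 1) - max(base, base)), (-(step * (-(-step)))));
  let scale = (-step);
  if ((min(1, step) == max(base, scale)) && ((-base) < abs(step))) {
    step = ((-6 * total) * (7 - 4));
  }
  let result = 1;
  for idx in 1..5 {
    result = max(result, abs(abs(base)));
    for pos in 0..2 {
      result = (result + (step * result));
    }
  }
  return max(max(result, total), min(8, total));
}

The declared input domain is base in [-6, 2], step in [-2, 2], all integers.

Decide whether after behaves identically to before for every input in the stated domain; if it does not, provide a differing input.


The rewrite breaks on base=-6, step=-2, where the results are 1 and 6.
before: total := 1 | scale := 2 | ((min(1, step) == max(base, scale)) && ((-base) < abs(step))): false | result := 1 | iter idx=1: | result := 6 | iter pos=0: | result := 2 | iter pos=1: | result := -2 | iter idx=2: | result := 6 | iter pos=0: | result := 2 | iter pos=1: | result := -2 | iter idx=3: | result := 6 | iter pos=0: | result := 2 | iter pos=1: | result := -2 | iter idx=4: | result := 6 | iter pos=0: | result := 2 | iter pos=1: | result := -2 | result 1
after: total := 1 | scale := 2 | ((min(1, step) == max(base, scale)) && ((-base) < abs(step))): false | result := 1 | iter idx=1: | result := 6 | iter pos=0: | result := -6 | iter pos=1: | result := 6 | iter idx=2: | result := 6 | iter pos=0: | result := -6 | iter pos=1: | result := 6 | iter idx=3: | result := 6 | iter pos=0: | result := -6 | iter pos=1: | result := 6 | iter idx=4: | result := 6 | iter pos=0: | result := -6 | iter pos=1: | result := 6 | result 6
verdict: not equivalent; witness: base=-6, step=-2


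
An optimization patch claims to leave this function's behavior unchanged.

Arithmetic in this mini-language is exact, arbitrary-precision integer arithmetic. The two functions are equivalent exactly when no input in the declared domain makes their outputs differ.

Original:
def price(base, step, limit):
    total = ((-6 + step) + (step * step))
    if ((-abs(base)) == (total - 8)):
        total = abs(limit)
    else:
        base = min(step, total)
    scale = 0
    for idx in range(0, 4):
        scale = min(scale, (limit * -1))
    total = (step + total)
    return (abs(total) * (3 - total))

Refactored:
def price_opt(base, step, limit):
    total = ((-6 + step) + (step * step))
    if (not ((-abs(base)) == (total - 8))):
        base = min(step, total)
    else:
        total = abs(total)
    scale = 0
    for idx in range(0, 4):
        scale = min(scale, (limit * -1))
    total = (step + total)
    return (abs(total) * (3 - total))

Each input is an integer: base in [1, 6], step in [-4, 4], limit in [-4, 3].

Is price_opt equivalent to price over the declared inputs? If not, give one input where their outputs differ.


base=2, step=-4, limit=-4 yields 0 from price but 2 from price_opt.
verdict: not equivalent; witness: base=2, step=-4, limit=-4


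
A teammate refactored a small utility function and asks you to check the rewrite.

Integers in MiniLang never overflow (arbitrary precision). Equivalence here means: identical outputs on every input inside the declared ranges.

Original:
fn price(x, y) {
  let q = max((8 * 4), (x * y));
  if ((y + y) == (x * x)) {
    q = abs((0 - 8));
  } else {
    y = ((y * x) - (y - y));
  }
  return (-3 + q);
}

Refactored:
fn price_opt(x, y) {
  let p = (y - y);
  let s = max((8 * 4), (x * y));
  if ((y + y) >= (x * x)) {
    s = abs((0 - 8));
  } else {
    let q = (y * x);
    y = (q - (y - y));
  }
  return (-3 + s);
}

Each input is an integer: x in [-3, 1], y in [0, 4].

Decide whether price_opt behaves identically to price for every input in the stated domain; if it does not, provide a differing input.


Try x=-2, y=3.
price: q := 32 | ((y + y) == (x * x)): false | y := -6 | result 29
price_opt: p := 0 | s := 32 | ((y + y) >= (x * x)): true | s := 8 | result 5
29 != 5, so the rewrite changes behavior.
verdict: not equivalent; witness: x=-2, y=3


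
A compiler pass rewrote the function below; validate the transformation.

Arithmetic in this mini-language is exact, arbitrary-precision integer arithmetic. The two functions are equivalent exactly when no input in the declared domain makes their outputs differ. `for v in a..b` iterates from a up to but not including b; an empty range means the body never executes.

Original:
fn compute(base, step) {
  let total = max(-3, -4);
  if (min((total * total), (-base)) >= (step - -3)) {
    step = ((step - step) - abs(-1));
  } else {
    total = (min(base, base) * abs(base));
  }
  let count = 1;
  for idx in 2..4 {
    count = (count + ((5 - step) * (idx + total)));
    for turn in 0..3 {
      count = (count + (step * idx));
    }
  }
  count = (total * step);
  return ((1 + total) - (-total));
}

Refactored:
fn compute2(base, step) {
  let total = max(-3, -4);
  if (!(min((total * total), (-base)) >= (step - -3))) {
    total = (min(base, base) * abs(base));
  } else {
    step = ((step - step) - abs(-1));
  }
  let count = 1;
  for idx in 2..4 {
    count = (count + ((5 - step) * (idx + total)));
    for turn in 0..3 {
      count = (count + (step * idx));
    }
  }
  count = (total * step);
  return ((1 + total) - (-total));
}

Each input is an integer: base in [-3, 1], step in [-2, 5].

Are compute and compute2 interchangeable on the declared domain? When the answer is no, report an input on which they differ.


This is a faithful refactor — boolean connective usage differs, but the computed results match everywhere.
Tracing base=1, step=-1: compute: total=-3, then (min((total * total), (-base)) >= (step - -3)) is false, then total=1, then count=1, then (idx=2), then count=19, then (turn=0), then count=17, then (turn=1), then count=15, then (turn=2), then count=13, then (idx=3), then count=37, then (turn=0), then count=34, then (turn=1), then count=31, then (turn=2), then count=28, then count=-1, then returns 3 | compute2: total=-3, then (!(min((total * total), (-base)) >= (step - -3))) is true, then total=1, then count=1, then (idx=2), then count=19, then (turn=0), then count=17, then (turn=1), then count=15, then (turn=2), then count=13, then (idx=3), then count=37, then (turn=0), then count=34, then (turn=1), then count=31, then (turn=2), then count=28, then count=-1, then returns 3 — matching result 3.
Checked all 40 inputs in the declared domain: the outputs agree on every one.
verdict: equivalent


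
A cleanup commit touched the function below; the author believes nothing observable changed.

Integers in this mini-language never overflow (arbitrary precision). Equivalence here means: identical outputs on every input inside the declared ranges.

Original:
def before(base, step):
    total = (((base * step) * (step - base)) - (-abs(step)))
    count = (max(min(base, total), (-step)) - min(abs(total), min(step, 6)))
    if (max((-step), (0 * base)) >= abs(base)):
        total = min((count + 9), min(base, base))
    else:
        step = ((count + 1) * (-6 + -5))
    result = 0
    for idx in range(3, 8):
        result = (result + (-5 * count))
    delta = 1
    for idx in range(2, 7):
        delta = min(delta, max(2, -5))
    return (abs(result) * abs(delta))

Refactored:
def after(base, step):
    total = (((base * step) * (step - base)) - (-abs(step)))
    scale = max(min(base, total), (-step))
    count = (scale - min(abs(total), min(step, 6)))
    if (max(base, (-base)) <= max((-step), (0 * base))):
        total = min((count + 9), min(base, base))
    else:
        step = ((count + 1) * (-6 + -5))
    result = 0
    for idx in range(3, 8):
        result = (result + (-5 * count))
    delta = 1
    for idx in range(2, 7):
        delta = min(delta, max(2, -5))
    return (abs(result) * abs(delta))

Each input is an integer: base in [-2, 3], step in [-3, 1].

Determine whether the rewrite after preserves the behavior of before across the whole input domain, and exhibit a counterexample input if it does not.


The two are interchangeable: comparison usage differs; also local variable names differ; also statement counts differ; also min/max/abs usage differs, and every declared input agrees.
As a probe, take base=2, step=-1: before runs total := 7 | count := 3 | (max((-step), (0 * base)) >= abs(base)): false | step := -44 | result := 0 | iter idx=3: | result := -15 | iter idx=4: | result := -30 | iter idx=5: | result := -45 | iter idx=6: | result := -60 | iter idx=7: | result := -75 | delta := 1 | iter idx=2: | delta := 1 | iter idx=3: | delta := 1 | iter idx=4: | delta := 1 | iter idx=5: | delta := 1 | iter idx=6: | delta := 1 | result 75; after runs total := 7 | scale := 2 | count := 3 | (max(base, (-base)) <= max((-step), (0 * base))): false | step := -44 | result := 0 | iter idx=3: | result := -15 | iter idx=4: | result := -30 | iter idx=5: | result := -45 | iter idx=6: | result := -60 | iter idx=7: | result := -75 | delta := 1 | iter idx=2: | delta := 1 | iter idx=3: | delta := 1 | iter idx=4: | delta := 1 | iter idx=5: | delta := 1 | iter idx=6: | delta := 1 | result 75; both end at 75.
Checked all 30 inputs in the declared domain: the outputs agree on every one.
verdict: equivalent


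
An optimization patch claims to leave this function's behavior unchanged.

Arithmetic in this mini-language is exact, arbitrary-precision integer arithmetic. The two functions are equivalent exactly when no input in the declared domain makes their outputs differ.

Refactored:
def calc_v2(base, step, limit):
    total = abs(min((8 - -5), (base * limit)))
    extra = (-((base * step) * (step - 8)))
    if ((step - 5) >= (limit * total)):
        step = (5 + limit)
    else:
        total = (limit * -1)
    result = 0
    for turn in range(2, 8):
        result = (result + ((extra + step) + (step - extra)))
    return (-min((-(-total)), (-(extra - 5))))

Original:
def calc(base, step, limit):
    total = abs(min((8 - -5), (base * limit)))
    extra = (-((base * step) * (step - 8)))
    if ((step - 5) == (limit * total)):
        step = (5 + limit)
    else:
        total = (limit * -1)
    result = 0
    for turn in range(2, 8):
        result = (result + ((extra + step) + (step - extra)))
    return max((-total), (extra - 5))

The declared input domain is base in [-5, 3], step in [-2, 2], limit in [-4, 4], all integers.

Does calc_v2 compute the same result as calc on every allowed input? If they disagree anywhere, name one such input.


These are not equivalent — on base=-5, step=0, limit=-4 the outputs split (-4 vs -5).
calc: total=13, then extra=0, then ((step - 5) == (limit * total)) is false, then total=4, then result=0, then (turn=2), then result=0, then (turn=3), then result=0, then (turn=4), then result=0, then (turn=5), then result=0, then (turn=6), then result=0, then (turn=7), then result=0, then returns -4
calc_v2: total=13, then extra=0, then ((step - 5) >= (limit * total)) is true, then step=1, then result=0, then (turn=2), then result=2, then (turn=3), then result=4, then (turn=4), then result=6, then (turn=5), then result=8, then (turn=6), then result=10, then (turn=7), then result=12, then returns -5
verdict: not equivalent; witness: base=-5, step=0, limit=-4


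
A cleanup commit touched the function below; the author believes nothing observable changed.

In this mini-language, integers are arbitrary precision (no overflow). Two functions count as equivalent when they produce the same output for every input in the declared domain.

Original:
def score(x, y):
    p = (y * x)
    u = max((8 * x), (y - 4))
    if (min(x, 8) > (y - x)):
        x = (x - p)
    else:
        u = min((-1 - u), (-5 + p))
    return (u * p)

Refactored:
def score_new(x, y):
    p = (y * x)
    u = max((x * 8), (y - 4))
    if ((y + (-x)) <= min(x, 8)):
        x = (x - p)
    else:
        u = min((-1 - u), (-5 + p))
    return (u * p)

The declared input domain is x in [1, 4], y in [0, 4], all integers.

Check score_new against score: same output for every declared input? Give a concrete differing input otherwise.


Try x=1, y=2.
score: p=2, then u=8, then (min(x, 8) > (y - x)) is false, then u=-9, then returns -18
score_new: p=2, then u=8, then ((y + (-x)) <= min(x, 8)) is true, then x=-1, then returns 16
-18 against 16: the behavior changed.
verdict: not equivalent; witness: x=1, y=2


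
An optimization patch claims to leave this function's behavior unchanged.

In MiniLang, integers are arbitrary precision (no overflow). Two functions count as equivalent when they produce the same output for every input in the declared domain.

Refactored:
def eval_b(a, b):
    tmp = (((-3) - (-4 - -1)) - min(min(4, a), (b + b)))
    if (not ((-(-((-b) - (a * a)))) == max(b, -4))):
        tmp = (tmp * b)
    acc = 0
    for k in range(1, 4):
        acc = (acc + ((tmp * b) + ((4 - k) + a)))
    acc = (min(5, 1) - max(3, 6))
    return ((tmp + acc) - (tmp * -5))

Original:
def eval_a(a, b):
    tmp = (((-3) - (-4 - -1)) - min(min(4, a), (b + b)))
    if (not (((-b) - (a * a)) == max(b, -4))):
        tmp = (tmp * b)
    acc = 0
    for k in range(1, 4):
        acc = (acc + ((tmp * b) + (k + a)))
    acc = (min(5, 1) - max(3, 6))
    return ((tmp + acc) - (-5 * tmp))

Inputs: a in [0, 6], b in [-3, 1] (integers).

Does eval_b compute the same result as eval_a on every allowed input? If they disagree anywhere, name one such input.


Reading the diff, among the changes: arithmetic usage differs; constant usage differs.
Spot check at a=0, b=1 — eval_a: tmp becomes 0; next (not (((-b) - (a * a)) == max(b, -4))) evaluates to true; next tmp becomes 0; next acc becomes 0; next at k=1:; next acc becomes 1; next at k=2:; next acc becomes 3; next at k=3:; next acc becomes 6; next acc becomes -5; next final value -5. eval_b: tmp becomes 0; next (not ((-(-((-b) - (a * a)))) == max(b, -4))) evaluates to true; next tmp becomes 0; next acc becomes 0; next at k=1:; next acc becomes 3; next at k=2:; next acc becomes 5; next at k=3:; next acc becomes 6; next acc becomes -5; next final value -5. Both give -5.
Sweeping the whole domain (35 inputs) finds no disagreement.
verdict: equivalent


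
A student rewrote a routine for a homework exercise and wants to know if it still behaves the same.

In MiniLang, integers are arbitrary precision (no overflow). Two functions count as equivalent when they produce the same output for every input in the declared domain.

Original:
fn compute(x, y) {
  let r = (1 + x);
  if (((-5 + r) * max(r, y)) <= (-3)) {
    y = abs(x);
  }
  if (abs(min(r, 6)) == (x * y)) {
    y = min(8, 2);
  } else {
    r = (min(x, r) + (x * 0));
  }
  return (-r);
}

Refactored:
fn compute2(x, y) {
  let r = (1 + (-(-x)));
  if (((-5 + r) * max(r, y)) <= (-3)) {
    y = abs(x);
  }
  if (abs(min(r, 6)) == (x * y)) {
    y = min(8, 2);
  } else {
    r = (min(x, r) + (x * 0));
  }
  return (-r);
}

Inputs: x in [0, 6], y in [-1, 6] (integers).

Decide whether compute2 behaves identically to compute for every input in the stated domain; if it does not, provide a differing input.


Behavior is preserved: although same computation, different form, the outputs never diverge.
Tracing x=1, y=5: compute: r becomes 2; next (((-5 + r) * max(r, y)) <= (-3)) evaluates to true; next y becomes 1; next (abs(min(r, 6)) == (x * y)) evaluates to false; next r becomes 1; next final value -1 | compute2: r becomes 2; next (((-5 + r) * max(r, y)) <= (-3)) evaluates to true; next y becomes 1; next (abs(min(r, 6)) == (x * y)) evaluates to false; next r becomes 1; next final value -1 — matching result -1.
Checked all 56 inputs in the declared domain: the outputs agree on every one.
verdict: equivalent


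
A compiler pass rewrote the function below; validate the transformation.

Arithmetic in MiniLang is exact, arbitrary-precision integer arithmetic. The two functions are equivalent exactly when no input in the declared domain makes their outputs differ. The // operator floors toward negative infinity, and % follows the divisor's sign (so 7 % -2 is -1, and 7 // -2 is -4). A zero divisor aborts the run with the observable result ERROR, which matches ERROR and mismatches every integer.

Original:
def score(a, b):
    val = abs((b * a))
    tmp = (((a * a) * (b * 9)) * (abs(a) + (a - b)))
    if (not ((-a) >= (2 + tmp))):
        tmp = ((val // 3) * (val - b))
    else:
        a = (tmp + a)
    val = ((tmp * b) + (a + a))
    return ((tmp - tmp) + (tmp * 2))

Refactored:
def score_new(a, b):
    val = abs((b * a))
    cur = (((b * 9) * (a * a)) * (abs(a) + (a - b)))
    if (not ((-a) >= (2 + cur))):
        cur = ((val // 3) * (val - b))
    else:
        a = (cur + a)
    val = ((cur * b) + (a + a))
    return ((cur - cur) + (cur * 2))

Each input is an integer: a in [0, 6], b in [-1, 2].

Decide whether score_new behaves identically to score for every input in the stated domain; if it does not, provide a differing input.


Equivalent — the differences include local variable names differ, yet no declared input distinguishes the two.
As a probe, take a=3, b=-1: score runs val = 3; tmp = -567; (not ((-a) >= (2 + tmp))) -> false; a = -564; val = -561; return -1134; score_new runs val = 3; cur = -567; (not ((-a) >= (2 + cur))) -> false; a = -564; val = -561; return -1134; both end at -1134.
An exhaustive pass over the 28 declared inputs shows identical outputs.
verdict: equivalent


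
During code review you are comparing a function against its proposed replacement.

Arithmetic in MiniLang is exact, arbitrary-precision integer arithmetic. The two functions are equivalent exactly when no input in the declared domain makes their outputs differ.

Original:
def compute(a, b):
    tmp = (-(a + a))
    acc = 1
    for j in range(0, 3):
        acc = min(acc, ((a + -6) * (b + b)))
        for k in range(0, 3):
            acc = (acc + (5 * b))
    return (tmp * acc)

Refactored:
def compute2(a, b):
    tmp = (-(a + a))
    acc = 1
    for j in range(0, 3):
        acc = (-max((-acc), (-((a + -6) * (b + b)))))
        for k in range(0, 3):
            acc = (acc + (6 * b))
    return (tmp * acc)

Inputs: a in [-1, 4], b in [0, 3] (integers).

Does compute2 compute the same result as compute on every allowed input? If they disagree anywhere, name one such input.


At a=-1, b=1: compute gives 2, compute2 gives 8.
verdict: not equivalent; witness: a=-1, b=1


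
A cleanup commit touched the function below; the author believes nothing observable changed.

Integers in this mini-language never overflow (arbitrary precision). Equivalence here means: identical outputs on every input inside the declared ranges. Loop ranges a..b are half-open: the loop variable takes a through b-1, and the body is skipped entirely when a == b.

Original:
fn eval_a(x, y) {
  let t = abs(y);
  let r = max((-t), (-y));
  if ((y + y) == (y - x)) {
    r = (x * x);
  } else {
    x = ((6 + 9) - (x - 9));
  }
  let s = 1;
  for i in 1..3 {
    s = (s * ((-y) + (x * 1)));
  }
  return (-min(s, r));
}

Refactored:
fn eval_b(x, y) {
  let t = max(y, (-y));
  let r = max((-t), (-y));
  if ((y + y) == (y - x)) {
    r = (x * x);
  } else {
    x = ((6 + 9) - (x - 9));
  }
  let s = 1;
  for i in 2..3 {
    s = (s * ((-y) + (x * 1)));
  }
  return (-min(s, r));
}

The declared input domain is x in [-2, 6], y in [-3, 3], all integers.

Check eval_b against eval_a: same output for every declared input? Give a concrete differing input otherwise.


There is a counterexample at x=-2, y=2: -4 on one side, 4 on the other.
eval_a: t = 2; r = -2; ((y + y) == (y - x)) -> true; r = 4; s = 1; [i=1]; s = -4; [i=2]; s = 16; return -4
eval_b: t = 2; r = -2; ((y + y) == (y - x)) -> true; r = 4; s = 1; [i=2]; s = -4; return 4
verdict: not equivalent; witness: x=-2, y=2


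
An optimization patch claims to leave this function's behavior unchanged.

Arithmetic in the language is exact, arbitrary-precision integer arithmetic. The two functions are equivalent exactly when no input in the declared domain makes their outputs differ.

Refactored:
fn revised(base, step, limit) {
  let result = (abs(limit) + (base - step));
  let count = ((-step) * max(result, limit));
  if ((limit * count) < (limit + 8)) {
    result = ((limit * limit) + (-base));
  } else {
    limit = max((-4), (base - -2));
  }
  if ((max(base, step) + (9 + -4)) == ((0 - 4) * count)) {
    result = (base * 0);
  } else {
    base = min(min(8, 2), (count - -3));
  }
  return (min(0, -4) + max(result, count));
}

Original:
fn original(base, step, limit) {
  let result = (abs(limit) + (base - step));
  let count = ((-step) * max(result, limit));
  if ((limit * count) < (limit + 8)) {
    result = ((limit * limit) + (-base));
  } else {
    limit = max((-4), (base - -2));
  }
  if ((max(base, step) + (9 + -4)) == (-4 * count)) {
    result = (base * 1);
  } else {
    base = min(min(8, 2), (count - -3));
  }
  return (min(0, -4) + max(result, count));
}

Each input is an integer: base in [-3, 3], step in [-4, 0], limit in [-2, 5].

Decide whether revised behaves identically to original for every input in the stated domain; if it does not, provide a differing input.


Not equivalent: base=-3, step=-1, limit=-1 separates them (-5 vs -4).
original: result becomes -1; next count becomes -1; next ((limit * count) < (limit + 8)) evaluates to true; next result becomes 4; next ((max(base, step) + (9 + -4)) == (-4 * count)) evaluates to true; next result becomes -3; next final value -5
revised: result becomes -1; next count becomes -1; next ((limit * count) < (limit + 8)) evaluates to true; next result becomes 4; next ((max(base, step) + (9 + -4)) == ((0 - 4) * count)) evaluates to true; next result becomes 0; next final value -4
verdict: not equivalent; witness: base=-3, step=-1, limit=-1
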